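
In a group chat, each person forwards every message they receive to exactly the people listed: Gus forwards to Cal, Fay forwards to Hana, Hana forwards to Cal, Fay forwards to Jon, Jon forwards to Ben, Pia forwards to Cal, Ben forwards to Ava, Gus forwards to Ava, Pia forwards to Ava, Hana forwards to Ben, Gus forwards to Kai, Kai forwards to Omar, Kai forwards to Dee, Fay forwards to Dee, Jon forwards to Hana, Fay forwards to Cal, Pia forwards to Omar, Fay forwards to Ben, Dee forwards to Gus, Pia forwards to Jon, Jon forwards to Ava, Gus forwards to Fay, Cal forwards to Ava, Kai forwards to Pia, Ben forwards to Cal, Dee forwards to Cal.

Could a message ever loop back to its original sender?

Yes

DFS with white/gray/black marking, starting from Dee:
Dee gray
  Gus gray
    Kai gray
      Pia gray
        Cal gray
          Ava gray
          Ava black
        Cal black
        Jon gray
          Jon→Ava: Ava black — skip
          Hana gray
            Hana→Cal: Cal black — skip
            Ben gray
              Ben→Ava: Ava black — skip
              Ben→Cal: Cal black — skip
            Ben black
          Hana black
          Jon→Ben: Ben black — skip
        Jon black
        Omar gray
        Omar black
        Pia→Ava: Ava black — skip
      Pia black
      Kai→Dee: Dee is gray → back edge
Back edge found, so a cycle exists: Dee → Gus → Kai → Dee.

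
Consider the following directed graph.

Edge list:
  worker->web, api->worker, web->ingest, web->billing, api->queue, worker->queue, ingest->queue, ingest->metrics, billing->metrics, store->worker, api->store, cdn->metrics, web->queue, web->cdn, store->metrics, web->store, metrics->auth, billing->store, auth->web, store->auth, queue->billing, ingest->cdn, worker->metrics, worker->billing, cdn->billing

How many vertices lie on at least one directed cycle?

A vertex is on a directed cycle iff it belongs to a strongly connected component of size ≥ 2 (or has a self-loop).
The vertices on cycles are {cdn, web, auth, queue, store, ingest, worker, billing, metrics} — 9 in total.

9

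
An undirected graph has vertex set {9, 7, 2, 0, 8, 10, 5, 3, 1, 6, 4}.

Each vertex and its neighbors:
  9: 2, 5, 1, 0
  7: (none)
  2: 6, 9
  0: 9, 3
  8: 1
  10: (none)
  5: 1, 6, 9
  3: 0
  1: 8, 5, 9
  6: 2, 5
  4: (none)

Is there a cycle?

DFS, tracking each vertex's parent; an edge to a visited non-parent vertex closes a cycle.
Start from 1:
visit 1 (parent –)
  visit 8 (parent 1)
    8–1: parent, skip
  visit 5 (parent 1)
    5–1: parent, skip
    visit 6 (parent 5)
      visit 2 (parent 6)
        2–6: parent, skip
        visit 9 (parent 2)
          9–2: parent, skip
          9–5: 5 visited and ≠ parent → cycle
Cycle: 5 – 6 – 2 – 9 – 5.

Yes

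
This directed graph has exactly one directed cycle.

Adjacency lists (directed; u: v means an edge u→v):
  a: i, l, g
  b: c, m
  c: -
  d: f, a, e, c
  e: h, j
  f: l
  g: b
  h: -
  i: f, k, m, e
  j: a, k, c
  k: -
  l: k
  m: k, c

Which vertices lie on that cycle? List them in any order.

DFS with gray/black marking from a:
a gray
  i gray
    f gray
      l gray
        k gray
        k black
      l black
    f black
    i→k: k black — skip
    m gray
      m→k: k black — skip
      c gray
      c black
    m black
    e gray
      h gray
      h black
      j gray
        j→a: a is gray → back edge
Back edge closes the cycle a → i → e → j → a; its vertices are {a, e, i, j}.

a, e, i, j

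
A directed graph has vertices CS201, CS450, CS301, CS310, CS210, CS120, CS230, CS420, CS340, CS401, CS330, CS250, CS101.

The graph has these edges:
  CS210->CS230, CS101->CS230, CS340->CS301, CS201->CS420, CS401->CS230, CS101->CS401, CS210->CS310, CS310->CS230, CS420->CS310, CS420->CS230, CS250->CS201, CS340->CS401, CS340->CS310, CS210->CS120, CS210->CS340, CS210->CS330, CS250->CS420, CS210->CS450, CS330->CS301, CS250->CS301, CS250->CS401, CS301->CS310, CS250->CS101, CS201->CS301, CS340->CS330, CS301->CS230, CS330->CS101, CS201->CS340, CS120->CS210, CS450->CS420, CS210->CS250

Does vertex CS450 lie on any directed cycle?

No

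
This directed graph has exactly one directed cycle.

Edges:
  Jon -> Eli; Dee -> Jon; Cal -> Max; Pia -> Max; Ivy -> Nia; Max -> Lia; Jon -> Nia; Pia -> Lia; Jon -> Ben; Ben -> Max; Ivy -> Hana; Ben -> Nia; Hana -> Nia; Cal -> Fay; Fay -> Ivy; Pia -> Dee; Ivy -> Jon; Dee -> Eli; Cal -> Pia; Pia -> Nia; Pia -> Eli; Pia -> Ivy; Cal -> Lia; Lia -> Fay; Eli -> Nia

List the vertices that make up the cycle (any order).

DFS with gray/black marking from Fay:
Fay gray
  Ivy gray
    Hana gray
      Nia gray
      Nia black
    Hana black
    Ivy→Nia: Nia black — skip
    Jon gray
      Jon→Nia: Nia black — skip
      Eli gray
        Eli→Nia: Nia black — skip
      Eli black
      Ben gray
        Ben→Nia: Nia black — skip
        Max gray
          Lia gray
            Lia→Fay: Fay is gray → back edge
Back edge closes the cycle Fay → Ivy → Jon → Ben → Max → Lia → Fay; its vertices are {Ben, Fay, Ivy, Jon, Lia, Max}.

Ben, Fay, Ivy, Jon, Lia, Max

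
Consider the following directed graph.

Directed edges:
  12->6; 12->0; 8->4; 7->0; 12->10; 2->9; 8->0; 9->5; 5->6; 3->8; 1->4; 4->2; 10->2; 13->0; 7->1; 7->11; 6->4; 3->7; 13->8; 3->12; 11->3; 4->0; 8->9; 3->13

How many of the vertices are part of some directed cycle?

8

A vertex is on a directed cycle iff it belongs to a strongly connected component of size ≥ 2 (or has a self-loop).
The vertices on cycles are {2, 3, 4, 5, 6, 7, 9, 11} — 8 in total.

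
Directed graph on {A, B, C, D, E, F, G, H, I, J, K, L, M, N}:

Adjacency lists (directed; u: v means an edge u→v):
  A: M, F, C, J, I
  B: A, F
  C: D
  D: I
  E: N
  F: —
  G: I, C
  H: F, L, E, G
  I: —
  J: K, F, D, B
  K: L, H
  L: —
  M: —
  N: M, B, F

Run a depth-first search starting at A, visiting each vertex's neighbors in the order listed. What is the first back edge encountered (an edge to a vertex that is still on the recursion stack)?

B→A

DFS from A (visiting each vertex's neighbors in the order listed); mark gray on enter, black on exit:
A gray
  M gray
  M black
  F gray
  F black
  C gray
    D gray
      I gray
      I black
    D black
  C black
  J gray
    K gray
      L gray
      L black
      H gray
        H→F: F black — skip
        H→L: L black — skip
        E gray
          N gray
            N→M: M black — skip
            B gray
              B→A: A is gray → back edge
First back edge: B → A.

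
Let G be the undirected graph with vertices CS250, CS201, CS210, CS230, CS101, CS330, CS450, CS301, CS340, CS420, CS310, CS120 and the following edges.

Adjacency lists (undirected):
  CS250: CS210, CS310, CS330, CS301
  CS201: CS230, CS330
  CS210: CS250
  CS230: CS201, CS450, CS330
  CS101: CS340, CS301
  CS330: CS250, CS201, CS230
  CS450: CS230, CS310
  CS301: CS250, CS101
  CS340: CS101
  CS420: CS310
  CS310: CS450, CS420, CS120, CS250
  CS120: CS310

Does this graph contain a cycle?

Yes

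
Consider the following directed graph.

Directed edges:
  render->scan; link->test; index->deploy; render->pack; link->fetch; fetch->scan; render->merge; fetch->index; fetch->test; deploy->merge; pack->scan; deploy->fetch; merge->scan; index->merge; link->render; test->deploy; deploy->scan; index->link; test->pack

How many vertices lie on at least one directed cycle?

5

A vertex is on a directed cycle iff it belongs to a strongly connected component of size ≥ 2 (or has a self-loop).
The vertices on cycles are {link, test, fetch, index, deploy} — 5 in total.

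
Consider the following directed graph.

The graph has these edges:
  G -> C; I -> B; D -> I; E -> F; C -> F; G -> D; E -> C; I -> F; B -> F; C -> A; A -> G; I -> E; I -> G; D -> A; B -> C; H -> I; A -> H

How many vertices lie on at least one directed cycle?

A vertex is on a directed cycle iff it belongs to a strongly connected component of size ≥ 2 (or has a self-loop).
The vertices on cycles are {A, B, C, D, E, G, H, I} — 8 in total.

8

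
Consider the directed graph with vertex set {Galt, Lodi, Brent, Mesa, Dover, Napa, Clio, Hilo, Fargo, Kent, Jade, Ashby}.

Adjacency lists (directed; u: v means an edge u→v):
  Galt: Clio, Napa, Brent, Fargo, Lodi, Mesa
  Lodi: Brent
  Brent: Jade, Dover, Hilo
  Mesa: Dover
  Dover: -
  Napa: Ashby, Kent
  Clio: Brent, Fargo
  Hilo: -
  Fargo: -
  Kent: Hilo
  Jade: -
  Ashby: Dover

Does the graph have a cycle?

No

DFS with white/gray/black marking, starting from Dover:
Dover gray
Dover black
Galt gray
  Clio gray
    Brent gray
      Jade gray
      Jade black
      Brent→Dover: Dover black — skip
      Hilo gray
      Hilo black
    Brent black
    Fargo gray
    Fargo black
  Clio black
  Napa gray
    Ashby gray
      Ashby→Dover: Dover black — skip
    Ashby black
    Kent gray
      Kent→Hilo: Hilo black — skip
    Kent black
  Napa black
  Galt→Brent: Brent black — skip
  Galt→Fargo: Fargo black — skip
  Lodi gray
    Lodi→Brent: Brent black — skip
  Lodi black
  Mesa gray
    Mesa→Dover: Dover black — skip
  Mesa black
Galt black
Every edge goes to a white or black vertex — no back edge, so the graph is acyclic.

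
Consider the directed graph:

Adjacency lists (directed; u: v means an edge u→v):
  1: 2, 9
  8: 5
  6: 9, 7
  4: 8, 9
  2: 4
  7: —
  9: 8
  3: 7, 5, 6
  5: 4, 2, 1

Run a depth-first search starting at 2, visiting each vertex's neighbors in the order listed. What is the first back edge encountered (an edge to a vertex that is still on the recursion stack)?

DFS from 2 (visiting each vertex's neighbors in the order listed); mark gray on enter, black on exit:
2 gray
  4 gray
    8 gray
      5 gray
        5→4: 4 is gray → back edge
First back edge: 5 → 4.

5->4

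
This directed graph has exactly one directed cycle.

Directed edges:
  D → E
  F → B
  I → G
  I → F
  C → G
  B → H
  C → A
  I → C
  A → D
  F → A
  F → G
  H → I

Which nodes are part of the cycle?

DFS with gray/black marking from I:
I gray
  G gray
  G black
  F gray
    A gray
      D gray
        E gray
        E black
      D black
    A black
    B gray
      H gray
        H→I: I is gray → back edge
Back edge closes the cycle I → F → B → H → I; its vertices are {B, F, H, I}.

B, F, H, I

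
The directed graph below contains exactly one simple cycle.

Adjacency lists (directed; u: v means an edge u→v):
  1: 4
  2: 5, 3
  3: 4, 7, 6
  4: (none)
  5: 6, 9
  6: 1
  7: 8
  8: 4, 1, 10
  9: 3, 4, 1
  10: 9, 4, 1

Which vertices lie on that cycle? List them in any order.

3, 7, 8, 9, 10

DFS with gray/black marking from 3:
3 gray
  4 gray
  4 black
  7 gray
    8 gray
      8→4: 4 black — skip
      1 gray
        1→4: 4 black — skip
      1 black
      10 gray
        9 gray
          9→3: 3 is gray → back edge
Back edge closes the cycle 3 → 7 → 8 → 10 → 9 → 3; its vertices are {3, 7, 8, 9, 10}.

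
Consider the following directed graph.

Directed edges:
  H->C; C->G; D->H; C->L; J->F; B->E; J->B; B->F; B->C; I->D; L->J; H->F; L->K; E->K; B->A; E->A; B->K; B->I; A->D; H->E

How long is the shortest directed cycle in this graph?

4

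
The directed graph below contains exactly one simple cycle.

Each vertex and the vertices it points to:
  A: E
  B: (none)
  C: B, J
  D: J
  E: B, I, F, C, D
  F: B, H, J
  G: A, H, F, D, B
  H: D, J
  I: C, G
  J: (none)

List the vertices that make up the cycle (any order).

A, E, G, I

DFS with gray/black marking from A:
A gray
  E gray
    B gray
    B black
    I gray
      C gray
        C→B: B black — skip
        J gray
        J black
      C black
      G gray
        G→A: A is gray → back edge
Back edge closes the cycle A → E → I → G → A; its vertices are {A, E, G, I}.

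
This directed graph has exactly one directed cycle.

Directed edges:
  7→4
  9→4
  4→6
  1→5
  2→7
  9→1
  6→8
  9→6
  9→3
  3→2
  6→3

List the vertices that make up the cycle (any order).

DFS with gray/black marking from 4:
4 gray
  6 gray
    3 gray
      2 gray
        7 gray
          7→4: 4 is gray → back edge
Back edge closes the cycle 4 → 6 → 3 → 2 → 7 → 4; its vertices are {2, 3, 4, 6, 7}.

2, 3, 4, 6, 7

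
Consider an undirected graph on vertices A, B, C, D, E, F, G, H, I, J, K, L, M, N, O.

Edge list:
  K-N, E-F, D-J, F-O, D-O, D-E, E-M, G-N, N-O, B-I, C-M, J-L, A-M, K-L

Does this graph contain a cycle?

Yes

DFS, tracking each vertex's parent; an edge to a visited non-parent vertex closes a cycle.
Start from I:
visit I (parent –)
  visit B (parent I)
    B–I: parent, skip
visit A (parent –)
  visit M (parent A)
    visit E (parent M)
      E–M: parent, skip
      visit F (parent E)
        visit O (parent F)
          O–F: parent, skip
          visit N (parent O)
            visit K (parent N)
              visit L (parent K)
                L–K: parent, skip
                visit J (parent L)
                  J–L: parent, skip
                  visit D (parent J)
                    D–J: parent, skip
                    D–O: O visited and ≠ parent → cycle
Cycle: O – N – K – L – J – D – O.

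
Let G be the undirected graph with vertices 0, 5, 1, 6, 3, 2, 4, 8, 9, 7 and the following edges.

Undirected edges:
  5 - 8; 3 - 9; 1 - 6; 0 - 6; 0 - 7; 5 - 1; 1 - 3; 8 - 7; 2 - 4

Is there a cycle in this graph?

DFS, tracking each vertex's parent; an edge to a visited non-parent vertex closes a cycle.
Start from 4:
visit 4 (parent –)
  visit 2 (parent 4)
    2–4: parent, skip
visit 0 (parent –)
  visit 6 (parent 0)
    6–0: parent, skip
    visit 1 (parent 6)
      1–6: parent, skip
      visit 5 (parent 1)
        visit 8 (parent 5)
          8–5: parent, skip
          visit 7 (parent 8)
            7–8: parent, skip
            7–0: 0 visited and ≠ parent → cycle
Cycle: 0 – 6 – 1 – 5 – 8 – 7 – 0.

Yes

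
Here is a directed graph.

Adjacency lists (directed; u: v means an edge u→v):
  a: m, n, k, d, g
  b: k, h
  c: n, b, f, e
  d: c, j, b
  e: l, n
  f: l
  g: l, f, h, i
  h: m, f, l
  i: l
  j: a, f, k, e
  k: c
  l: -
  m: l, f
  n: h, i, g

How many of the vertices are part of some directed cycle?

6

A vertex is on a directed cycle iff it belongs to a strongly connected component of size ≥ 2 (or has a self-loop).
The vertices on cycles are {a, b, c, d, j, k} — 6 in total.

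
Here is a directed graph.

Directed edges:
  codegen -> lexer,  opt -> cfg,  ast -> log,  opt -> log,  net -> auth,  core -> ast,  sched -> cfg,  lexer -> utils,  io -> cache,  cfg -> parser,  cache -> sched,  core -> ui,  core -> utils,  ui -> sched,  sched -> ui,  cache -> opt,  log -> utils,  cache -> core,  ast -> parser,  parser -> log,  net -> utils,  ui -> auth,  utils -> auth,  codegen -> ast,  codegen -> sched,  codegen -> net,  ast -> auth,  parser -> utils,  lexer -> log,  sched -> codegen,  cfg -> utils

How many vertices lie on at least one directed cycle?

3

A vertex is on a directed cycle iff it belongs to a strongly connected component of size ≥ 2 (or has a self-loop).
The vertices on cycles are {ui, sched, codegen} — 3 in total.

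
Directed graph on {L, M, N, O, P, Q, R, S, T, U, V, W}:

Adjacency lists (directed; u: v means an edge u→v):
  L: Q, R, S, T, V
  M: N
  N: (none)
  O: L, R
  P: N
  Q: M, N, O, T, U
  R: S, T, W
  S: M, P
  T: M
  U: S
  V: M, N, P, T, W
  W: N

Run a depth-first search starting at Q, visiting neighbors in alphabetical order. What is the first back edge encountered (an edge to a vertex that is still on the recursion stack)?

L->Q

DFS from Q (visiting neighbors in alphabetical order); mark gray on enter, black on exit:
Q gray
  M gray
    N gray
    N black
  M black
  Q→N: N black — skip
  O gray
    L gray
      L→Q: Q is gray → back edge
First back edge: L → Q.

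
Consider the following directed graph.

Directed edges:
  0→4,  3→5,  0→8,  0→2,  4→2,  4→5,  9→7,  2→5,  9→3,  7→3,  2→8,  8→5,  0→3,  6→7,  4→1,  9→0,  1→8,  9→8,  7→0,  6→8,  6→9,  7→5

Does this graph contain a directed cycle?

No

DFS with white/gray/black marking, starting from 5:
5 gray
5 black
0 gray
  2 gray
    8 gray
      8→5: 5 black — skip
    8 black
    2→5: 5 black — skip
  2 black
  3 gray
    3→5: 5 black — skip
  3 black
  0→8: 8 black — skip
  4 gray
    4→2: 2 black — skip
    1 gray
      1→8: 8 black — skip
    1 black
    4→5: 5 black — skip
  4 black
0 black
6 gray
  7 gray
    7→0: 0 black — skip
    7→3: 3 black — skip
    7→5: 5 black — skip
  7 black
  6→8: 8 black — skip
  9 gray
    9→7: 7 black — skip
    9→8: 8 black — skip
    9→0: 0 black — skip
    9→3: 3 black — skip
  9 black
6 black
Every edge goes to a white or black vertex — no back edge, so the graph is acyclic.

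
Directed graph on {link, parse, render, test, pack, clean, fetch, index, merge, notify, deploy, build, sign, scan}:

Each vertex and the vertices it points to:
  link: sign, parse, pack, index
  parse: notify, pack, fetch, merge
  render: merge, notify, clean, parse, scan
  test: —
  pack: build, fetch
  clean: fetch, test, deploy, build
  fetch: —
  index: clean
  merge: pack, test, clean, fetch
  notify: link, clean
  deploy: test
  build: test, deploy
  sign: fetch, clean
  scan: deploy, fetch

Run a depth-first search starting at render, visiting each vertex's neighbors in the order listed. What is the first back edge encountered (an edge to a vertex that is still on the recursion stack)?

DFS from render (visiting each vertex's neighbors in the order listed); mark gray on enter, black on exit:
render gray
  merge gray
    pack gray
      build gray
        test gray
        test black
        deploy gray
          deploy→test: test black — skip
        deploy black
      build black
      fetch gray
      fetch black
    pack black
    merge→test: test black — skip
    clean gray
      clean→fetch: fetch black — skip
      clean→test: test black — skip
      clean→deploy: deploy black — skip
      clean→build: build black — skip
    clean black
    merge→fetch: fetch black — skip
  merge black
  notify gray
    link gray
      sign gray
        sign→fetch: fetch black — skip
        sign→clean: clean black — skip
      sign black
      parse gray
        parse→notify: notify is gray → back edge
First back edge: parse → notify.

parse->notify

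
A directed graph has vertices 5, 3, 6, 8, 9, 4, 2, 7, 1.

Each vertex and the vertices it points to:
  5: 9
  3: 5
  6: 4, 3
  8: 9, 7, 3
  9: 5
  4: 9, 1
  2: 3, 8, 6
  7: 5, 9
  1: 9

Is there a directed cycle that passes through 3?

No

3 lies on a cycle iff there is a path from 3 back to itself.
Exploring from 3, it never reaches itself; equivalently, its strongly connected component is a singleton.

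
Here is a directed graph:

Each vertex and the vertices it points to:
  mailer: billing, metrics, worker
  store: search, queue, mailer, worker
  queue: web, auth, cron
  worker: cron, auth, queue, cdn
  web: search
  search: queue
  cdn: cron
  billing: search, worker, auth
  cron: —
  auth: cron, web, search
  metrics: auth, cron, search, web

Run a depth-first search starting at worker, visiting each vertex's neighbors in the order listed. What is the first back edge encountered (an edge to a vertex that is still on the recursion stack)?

DFS from worker (visiting each vertex's neighbors in the order listed); mark gray on enter, black on exit:
worker gray
  cron gray
  cron black
  auth gray
    auth→cron: cron black — skip
    web gray
      search gray
        queue gray
          queue→web: web is gray → back edge
First back edge: queue → web.

queue→web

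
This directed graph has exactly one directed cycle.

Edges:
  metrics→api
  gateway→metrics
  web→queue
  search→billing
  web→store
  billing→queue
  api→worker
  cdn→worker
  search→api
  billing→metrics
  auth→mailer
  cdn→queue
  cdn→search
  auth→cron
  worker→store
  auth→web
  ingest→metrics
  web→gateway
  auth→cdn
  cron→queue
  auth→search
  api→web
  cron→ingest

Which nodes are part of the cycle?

api, web, gateway, metrics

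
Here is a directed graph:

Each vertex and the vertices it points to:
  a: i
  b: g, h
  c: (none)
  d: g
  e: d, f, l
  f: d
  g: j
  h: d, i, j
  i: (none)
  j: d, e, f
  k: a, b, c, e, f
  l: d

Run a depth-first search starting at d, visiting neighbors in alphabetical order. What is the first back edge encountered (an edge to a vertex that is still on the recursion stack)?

DFS from d (visiting neighbors in alphabetical order); mark gray on enter, black on exit:
d gray
  g gray
    j gray
      j→d: d is gray → back edge
First back edge: j → d.

j→d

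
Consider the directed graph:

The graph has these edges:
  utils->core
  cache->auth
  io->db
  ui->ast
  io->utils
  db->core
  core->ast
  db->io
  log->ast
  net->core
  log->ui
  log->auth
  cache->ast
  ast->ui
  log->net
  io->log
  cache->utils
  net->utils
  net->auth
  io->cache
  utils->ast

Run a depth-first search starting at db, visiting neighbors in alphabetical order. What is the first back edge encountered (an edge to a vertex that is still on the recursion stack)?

DFS from db (visiting neighbors in alphabetical order); mark gray on enter, black on exit:
db gray
  core gray
    ast gray
      ui gray
        ui→ast: ast is gray → back edge
First back edge: ui → ast.

ui→ast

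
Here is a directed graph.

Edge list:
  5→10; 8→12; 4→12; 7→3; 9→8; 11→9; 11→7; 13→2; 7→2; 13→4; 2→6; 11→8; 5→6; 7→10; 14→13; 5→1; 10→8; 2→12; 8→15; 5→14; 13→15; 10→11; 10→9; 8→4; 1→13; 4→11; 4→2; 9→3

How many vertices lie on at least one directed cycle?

6

A vertex is on a directed cycle iff it belongs to a strongly connected component of size ≥ 2 (or has a self-loop).
The vertices on cycles are {4, 7, 8, 9, 10, 11} — 6 in total.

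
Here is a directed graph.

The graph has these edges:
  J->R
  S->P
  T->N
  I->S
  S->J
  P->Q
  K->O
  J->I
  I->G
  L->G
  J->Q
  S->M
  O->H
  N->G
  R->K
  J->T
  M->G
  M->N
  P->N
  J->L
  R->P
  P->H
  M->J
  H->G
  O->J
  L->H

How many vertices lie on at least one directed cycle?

7

A vertex is on a directed cycle iff it belongs to a strongly connected component of size ≥ 2 (or has a self-loop).
The vertices on cycles are {I, J, K, M, O, R, S} — 7 in total.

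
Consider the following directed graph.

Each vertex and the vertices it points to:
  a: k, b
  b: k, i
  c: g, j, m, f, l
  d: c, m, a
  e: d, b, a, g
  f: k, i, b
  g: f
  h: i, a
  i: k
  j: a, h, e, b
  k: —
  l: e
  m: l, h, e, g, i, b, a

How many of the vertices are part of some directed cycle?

6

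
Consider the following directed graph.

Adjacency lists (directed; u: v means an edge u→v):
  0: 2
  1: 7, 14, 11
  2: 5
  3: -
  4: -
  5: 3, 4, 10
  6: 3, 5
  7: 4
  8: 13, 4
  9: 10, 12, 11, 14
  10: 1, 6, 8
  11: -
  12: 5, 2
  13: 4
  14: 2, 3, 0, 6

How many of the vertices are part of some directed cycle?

7

A vertex is on a directed cycle iff it belongs to a strongly connected component of size ≥ 2 (or has a self-loop).
The vertices on cycles are {0, 1, 2, 5, 6, 10, 14} — 7 in total.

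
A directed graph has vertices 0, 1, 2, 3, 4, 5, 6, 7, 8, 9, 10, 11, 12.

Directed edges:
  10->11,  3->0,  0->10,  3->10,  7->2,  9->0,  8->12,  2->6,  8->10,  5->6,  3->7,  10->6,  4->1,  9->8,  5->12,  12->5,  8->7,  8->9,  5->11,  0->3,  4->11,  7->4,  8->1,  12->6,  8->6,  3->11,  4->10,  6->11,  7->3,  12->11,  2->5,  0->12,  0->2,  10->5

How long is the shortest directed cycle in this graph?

2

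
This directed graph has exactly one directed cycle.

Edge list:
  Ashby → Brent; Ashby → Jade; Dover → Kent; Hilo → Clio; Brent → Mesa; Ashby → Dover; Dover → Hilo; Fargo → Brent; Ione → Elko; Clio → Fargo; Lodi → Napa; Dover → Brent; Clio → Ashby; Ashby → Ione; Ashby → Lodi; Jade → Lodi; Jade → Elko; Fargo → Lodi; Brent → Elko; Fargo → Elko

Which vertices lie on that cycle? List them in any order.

Clio, Hilo, Ashby, Dover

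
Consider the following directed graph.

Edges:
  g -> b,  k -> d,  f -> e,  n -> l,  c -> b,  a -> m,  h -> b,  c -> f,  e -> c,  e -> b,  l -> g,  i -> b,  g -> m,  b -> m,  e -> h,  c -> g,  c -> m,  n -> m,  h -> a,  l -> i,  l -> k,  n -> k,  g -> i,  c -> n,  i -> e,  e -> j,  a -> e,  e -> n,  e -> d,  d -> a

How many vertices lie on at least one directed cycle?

A vertex is on a directed cycle iff it belongs to a strongly connected component of size ≥ 2 (or has a self-loop).
The vertices on cycles are {a, c, d, e, f, g, h, i, k, l, n} — 11 in total.

11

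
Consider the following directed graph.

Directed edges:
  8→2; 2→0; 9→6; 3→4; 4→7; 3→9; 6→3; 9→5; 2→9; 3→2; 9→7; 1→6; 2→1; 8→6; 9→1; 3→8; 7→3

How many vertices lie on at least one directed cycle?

8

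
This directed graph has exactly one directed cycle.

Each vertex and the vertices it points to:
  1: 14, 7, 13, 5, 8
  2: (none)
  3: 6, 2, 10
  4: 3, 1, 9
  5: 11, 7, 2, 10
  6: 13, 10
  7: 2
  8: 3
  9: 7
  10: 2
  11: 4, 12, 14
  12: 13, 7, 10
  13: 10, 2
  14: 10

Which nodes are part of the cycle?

1, 4, 5, 11

DFS with gray/black marking from 11:
11 gray
  4 gray
    3 gray
      6 gray
        13 gray
          10 gray
            2 gray
            2 black
          10 black
          13→2: 2 black — skip
        13 black
        6→10: 10 black — skip
      6 black
      3→2: 2 black — skip
      3→10: 10 black — skip
    3 black
    1 gray
      14 gray
        14→10: 10 black — skip
      14 black
      7 gray
        7→2: 2 black — skip
      7 black
      1→13: 13 black — skip
      5 gray
        5→11: 11 is gray → back edge
Back edge closes the cycle 11 → 4 → 1 → 5 → 11; its vertices are {1, 4, 5, 11}.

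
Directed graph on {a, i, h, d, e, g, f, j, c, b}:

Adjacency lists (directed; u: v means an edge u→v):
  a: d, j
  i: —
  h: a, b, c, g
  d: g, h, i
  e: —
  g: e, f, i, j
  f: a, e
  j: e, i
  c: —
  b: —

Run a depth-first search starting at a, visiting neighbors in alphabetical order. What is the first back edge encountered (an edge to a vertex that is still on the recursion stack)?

f->a

DFS from a (visiting neighbors in alphabetical order); mark gray on enter, black on exit:
a gray
  d gray
    g gray
      e gray
      e black
      f gray
        f→a: a is gray → back edge
First back edge: f → a.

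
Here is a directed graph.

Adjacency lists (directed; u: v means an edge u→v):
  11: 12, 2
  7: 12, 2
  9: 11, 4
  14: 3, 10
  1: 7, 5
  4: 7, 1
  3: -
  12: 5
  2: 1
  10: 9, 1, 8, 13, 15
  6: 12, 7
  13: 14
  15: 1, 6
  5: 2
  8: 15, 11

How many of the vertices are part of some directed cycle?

A vertex is on a directed cycle iff it belongs to a strongly connected component of size ≥ 2 (or has a self-loop).
The vertices on cycles are {1, 2, 5, 7, 10, 12, 13, 14} — 8 in total.

8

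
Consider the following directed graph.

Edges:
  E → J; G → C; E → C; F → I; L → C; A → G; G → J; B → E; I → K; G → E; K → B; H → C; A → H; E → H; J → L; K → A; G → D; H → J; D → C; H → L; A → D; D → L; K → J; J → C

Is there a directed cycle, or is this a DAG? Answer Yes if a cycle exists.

No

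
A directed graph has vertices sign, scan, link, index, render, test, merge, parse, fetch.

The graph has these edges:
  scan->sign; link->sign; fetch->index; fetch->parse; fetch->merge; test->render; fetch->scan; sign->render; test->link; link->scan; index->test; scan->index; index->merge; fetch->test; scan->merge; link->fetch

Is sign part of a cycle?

No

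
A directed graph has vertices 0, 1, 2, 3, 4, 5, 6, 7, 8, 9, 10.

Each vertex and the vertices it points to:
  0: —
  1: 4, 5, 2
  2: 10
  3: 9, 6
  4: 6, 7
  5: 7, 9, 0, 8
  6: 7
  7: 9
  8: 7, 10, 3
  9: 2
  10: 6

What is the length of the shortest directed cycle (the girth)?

5

For each vertex v, BFS finds the shortest path from v back to v.
The shortest such closed walk is 2 → 10 → 6 → 7 → 9 → 2, length 5.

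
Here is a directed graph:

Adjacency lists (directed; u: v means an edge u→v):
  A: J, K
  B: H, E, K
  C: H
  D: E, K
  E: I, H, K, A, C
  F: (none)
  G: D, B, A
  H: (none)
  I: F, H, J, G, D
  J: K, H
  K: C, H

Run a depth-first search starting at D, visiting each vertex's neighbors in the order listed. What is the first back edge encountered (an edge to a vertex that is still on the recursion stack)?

G->D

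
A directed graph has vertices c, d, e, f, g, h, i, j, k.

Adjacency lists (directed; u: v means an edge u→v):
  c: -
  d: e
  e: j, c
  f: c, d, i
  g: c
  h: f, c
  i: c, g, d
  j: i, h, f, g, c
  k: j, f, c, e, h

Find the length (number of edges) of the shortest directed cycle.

4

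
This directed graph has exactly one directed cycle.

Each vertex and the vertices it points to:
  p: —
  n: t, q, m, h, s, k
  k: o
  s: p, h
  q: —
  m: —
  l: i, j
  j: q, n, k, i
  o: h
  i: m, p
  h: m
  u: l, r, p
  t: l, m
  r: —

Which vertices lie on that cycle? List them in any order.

j, l, n, t

DFS with gray/black marking from l:
l gray
  i gray
    m gray
    m black
    p gray
    p black
  i black
  j gray
    q gray
    q black
    n gray
      t gray
        t→l: l is gray → back edge
Back edge closes the cycle l → j → n → t → l; its vertices are {j, l, n, t}.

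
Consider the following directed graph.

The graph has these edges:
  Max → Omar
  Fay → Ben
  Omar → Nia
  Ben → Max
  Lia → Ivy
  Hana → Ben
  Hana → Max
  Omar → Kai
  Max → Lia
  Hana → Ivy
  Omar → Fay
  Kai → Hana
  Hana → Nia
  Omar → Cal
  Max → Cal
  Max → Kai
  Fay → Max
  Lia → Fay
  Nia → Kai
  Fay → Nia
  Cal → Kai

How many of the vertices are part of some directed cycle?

9

A vertex is on a directed cycle iff it belongs to a strongly connected component of size ≥ 2 (or has a self-loop).
The vertices on cycles are {Ben, Cal, Fay, Kai, Lia, Max, Nia, Hana, Omar} — 9 in total.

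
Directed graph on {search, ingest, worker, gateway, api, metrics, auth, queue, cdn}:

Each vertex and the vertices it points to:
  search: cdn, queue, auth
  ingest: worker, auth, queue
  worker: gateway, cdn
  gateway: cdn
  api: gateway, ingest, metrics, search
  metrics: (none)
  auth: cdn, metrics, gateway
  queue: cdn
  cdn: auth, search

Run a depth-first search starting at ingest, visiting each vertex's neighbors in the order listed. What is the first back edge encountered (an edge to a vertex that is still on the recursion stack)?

DFS from ingest (visiting each vertex's neighbors in the order listed); mark gray on enter, black on exit:
ingest gray
  worker gray
    gateway gray
      cdn gray
        auth gray
          auth→cdn: cdn is gray → back edge
First back edge: auth → cdn.

auth→cdn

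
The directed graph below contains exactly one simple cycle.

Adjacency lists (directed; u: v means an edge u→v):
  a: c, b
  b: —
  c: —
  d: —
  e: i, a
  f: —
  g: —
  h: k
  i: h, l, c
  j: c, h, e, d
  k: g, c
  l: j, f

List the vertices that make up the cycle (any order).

e, i, j, l

DFS with gray/black marking from l:
l gray
  j gray
    c gray
    c black
    h gray
      k gray
        g gray
        g black
        k→c: c black — skip
      k black
    h black
    e gray
      i gray
        i→h: h black — skip
        i→l: l is gray → back edge
Back edge closes the cycle l → j → e → i → l; its vertices are {e, i, j, l}.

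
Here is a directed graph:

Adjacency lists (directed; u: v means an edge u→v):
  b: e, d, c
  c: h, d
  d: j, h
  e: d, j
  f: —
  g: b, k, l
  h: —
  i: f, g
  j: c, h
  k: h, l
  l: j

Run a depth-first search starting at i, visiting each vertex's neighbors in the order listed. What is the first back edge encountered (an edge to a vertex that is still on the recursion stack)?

c->d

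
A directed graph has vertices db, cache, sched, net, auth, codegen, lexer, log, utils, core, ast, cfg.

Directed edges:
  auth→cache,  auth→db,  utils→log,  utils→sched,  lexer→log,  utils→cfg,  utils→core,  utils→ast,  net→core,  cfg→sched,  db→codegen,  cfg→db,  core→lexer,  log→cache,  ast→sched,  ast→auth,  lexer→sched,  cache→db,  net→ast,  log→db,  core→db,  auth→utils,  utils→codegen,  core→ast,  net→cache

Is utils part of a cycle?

utils is on a cycle iff utils can reach itself via ≥1 edge.
utils → ast → auth → utils — yes.

Yes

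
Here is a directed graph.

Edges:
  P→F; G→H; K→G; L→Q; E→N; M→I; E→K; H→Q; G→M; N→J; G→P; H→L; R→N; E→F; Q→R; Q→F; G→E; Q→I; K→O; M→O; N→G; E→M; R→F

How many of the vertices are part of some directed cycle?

8

A vertex is on a directed cycle iff it belongs to a strongly connected component of size ≥ 2 (or has a self-loop).
The vertices on cycles are {E, G, H, K, L, N, Q, R} — 8 in total.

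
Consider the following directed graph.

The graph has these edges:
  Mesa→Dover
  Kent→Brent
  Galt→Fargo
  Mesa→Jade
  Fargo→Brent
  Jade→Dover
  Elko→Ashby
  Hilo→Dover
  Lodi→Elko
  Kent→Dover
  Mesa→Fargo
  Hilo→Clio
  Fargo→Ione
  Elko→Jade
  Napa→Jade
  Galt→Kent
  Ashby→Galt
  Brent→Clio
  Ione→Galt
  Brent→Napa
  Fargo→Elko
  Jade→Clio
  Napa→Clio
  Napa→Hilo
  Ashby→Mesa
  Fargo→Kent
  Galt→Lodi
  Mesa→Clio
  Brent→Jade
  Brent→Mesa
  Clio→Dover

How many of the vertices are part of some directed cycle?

A vertex is on a directed cycle iff it belongs to a strongly connected component of size ≥ 2 (or has a self-loop).
The vertices on cycles are {Elko, Galt, Ione, Kent, Lodi, Mesa, Ashby, Brent, Fargo} — 9 in total.

9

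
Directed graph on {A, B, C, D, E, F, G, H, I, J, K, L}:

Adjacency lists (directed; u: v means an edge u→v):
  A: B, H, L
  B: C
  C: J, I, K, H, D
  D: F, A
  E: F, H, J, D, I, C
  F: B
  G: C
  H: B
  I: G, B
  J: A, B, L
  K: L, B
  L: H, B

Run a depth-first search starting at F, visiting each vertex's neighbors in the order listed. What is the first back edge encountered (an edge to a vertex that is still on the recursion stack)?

A→B

DFS from F (visiting each vertex's neighbors in the order listed); mark gray on enter, black on exit:
F gray
  B gray
    C gray
      J gray
        A gray
          A→B: B is gray → back edge
First back edge: A → B.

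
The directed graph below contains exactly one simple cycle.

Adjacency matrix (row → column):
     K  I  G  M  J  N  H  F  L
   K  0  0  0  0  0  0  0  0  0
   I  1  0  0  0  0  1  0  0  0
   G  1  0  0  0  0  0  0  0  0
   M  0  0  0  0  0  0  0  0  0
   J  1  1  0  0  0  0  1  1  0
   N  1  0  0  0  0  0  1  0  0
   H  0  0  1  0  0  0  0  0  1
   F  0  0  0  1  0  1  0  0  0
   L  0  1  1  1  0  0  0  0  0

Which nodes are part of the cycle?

DFS with gray/black marking from H:
H gray
  L gray
    M gray
    M black
    I gray
      N gray
        K gray
        K black
        N→H: H is gray → back edge
Back edge closes the cycle H → L → I → N → H; its vertices are {H, I, L, N}.

H, I, L, N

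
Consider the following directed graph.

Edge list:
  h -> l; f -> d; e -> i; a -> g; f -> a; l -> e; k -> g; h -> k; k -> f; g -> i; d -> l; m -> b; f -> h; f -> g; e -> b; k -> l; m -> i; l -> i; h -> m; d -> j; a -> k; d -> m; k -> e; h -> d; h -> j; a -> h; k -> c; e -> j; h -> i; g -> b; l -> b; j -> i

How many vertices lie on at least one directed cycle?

A vertex is on a directed cycle iff it belongs to a strongly connected component of size ≥ 2 (or has a self-loop).
The vertices on cycles are {a, f, h, k} — 4 in total.

4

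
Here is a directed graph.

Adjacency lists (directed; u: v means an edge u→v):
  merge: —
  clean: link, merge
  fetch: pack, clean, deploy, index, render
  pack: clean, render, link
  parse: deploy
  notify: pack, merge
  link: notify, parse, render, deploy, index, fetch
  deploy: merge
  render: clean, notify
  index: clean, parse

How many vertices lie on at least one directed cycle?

7

A vertex is on a directed cycle iff it belongs to a strongly connected component of size ≥ 2 (or has a self-loop).
The vertices on cycles are {link, pack, clean, fetch, index, notify, render} — 7 in total.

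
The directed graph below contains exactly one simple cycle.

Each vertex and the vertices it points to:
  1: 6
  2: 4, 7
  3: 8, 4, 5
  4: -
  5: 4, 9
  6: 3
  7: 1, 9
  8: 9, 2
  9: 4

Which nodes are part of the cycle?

1, 2, 3, 6, 7, 8

DFS with gray/black marking from 1:
1 gray
  6 gray
    3 gray
      8 gray
        9 gray
          4 gray
          4 black
        9 black
        2 gray
          2→4: 4 black — skip
          7 gray
            7→1: 1 is gray → back edge
Back edge closes the cycle 1 → 6 → 3 → 8 → 2 → 7 → 1; its vertices are {1, 2, 3, 6, 7, 8}.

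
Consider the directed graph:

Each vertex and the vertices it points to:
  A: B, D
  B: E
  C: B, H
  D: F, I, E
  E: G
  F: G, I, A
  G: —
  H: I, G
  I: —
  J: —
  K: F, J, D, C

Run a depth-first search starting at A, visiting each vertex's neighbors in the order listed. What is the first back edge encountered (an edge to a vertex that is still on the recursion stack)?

F→A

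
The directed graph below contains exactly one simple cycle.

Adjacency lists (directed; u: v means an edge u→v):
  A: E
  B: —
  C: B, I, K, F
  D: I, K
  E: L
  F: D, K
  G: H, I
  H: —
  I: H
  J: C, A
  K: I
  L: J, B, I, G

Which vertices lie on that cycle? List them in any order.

A, E, J, L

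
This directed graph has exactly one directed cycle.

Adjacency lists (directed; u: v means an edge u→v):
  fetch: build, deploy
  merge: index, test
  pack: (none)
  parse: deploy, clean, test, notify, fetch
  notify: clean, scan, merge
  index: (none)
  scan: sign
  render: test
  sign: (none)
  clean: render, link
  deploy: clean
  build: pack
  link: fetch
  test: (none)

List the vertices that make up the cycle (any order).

link, clean, fetch, deploy

DFS with gray/black marking from deploy:
deploy gray
  clean gray
    render gray
      test gray
      test black
    render black
    link gray
      fetch gray
        build gray
          pack gray
          pack black
        build black
        fetch→deploy: deploy is gray → back edge
Back edge closes the cycle deploy → clean → link → fetch → deploy; its vertices are {link, clean, fetch, deploy}.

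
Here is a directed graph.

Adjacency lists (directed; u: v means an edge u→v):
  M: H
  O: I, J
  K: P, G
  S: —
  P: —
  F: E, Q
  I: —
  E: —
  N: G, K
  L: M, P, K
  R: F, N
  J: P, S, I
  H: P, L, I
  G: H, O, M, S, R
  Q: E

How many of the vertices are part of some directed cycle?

7

A vertex is on a directed cycle iff it belongs to a strongly connected component of size ≥ 2 (or has a self-loop).
The vertices on cycles are {G, H, K, L, M, N, R} — 7 in total.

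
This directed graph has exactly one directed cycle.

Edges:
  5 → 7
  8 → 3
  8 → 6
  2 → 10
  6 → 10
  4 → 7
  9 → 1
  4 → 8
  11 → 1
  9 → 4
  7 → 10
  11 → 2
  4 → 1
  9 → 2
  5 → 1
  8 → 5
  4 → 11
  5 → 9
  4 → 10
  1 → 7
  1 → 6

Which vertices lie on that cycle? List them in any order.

DFS with gray/black marking from 9:
9 gray
  4 gray
    10 gray
    10 black
    7 gray
      7→10: 10 black — skip
    7 black
    8 gray
      6 gray
        6→10: 10 black — skip
      6 black
      3 gray
      3 black
      5 gray
        5→7: 7 black — skip
        5→9: 9 is gray → back edge
Back edge closes the cycle 9 → 4 → 8 → 5 → 9; its vertices are {4, 5, 8, 9}.

4, 5, 8, 9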